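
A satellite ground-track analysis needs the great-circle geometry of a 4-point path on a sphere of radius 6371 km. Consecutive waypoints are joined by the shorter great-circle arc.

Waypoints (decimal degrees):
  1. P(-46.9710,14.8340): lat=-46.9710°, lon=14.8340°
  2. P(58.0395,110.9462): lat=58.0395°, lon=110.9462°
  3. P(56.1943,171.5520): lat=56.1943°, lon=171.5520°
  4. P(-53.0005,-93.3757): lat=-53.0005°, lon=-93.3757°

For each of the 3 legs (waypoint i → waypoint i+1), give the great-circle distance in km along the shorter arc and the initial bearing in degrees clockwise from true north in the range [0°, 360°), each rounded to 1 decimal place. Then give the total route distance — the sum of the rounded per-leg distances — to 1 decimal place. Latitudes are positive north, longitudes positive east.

Leg 1: dist=14588.5 km, bearing=44.4°
Leg 2: dist=3540.5 km, bearing=66.8°
Leg 3: dist=14887.4 km, bearing=123.7°
Total: 33016.4 km

Leg 1: φ1=-0.8197986, φ2=1.0129804, Δφ=1.8327790, Δλ=1.6774743 rad; a=sin²(Δφ/2)+cosφ1·cosφ2·sin²(Δλ/2)=0.8293281937; c=2·atan2(√a, √(1-a))=2.289828024; dist=6371·c=14588.494 ≈ 14588.5 km; running total=14588.5 km
Leg 1 bearing: y=sinΔλ·cosφ2=0.52632538, x=cosφ1·sinφ2-sinφ1·cosφ2·cosΔλ=0.53772982; θ=atan2(y, x)=44.3859° ≈ 44.4°
Leg 2: φ1=1.0129804, φ2=0.9807756, Δφ=-0.0322048, Δλ=1.0577708 rad; a=sin²(Δφ/2)+cosφ1·cosφ2·sin²(Δλ/2)=0.0752392745; c=2·atan2(√a, √(1-a))=0.555718806; dist=6371·c=3540.485 ≈ 3540.5 km; running total=18129.0 km
Leg 2 bearing: y=sinΔλ·cosφ2=0.48475209, x=cosφ1·sinφ2-sinφ1·cosφ2·cosΔλ=0.20815551; θ=atan2(y, x)=66.7610° ≈ 66.8°
Leg 3: φ1=0.9807756, φ2=-0.9250332, Δφ=-1.9058088, Δλ=-4.6238606 rad; a=sin²(Δφ/2)+cosφ1·cosφ2·sin²(Δλ/2)=0.8466086830; c=2·atan2(√a, √(1-a))=2.336739898; dist=6371·c=14887.370 ≈ 14887.4 km; running total=33016.4 km
Leg 3 bearing: y=sinΔλ·cosφ2=0.59945133, x=cosφ1·sinφ2-sinφ1·cosφ2·cosΔλ=-0.40013471; θ=atan2(y, x)=123.7232° ≈ 123.7°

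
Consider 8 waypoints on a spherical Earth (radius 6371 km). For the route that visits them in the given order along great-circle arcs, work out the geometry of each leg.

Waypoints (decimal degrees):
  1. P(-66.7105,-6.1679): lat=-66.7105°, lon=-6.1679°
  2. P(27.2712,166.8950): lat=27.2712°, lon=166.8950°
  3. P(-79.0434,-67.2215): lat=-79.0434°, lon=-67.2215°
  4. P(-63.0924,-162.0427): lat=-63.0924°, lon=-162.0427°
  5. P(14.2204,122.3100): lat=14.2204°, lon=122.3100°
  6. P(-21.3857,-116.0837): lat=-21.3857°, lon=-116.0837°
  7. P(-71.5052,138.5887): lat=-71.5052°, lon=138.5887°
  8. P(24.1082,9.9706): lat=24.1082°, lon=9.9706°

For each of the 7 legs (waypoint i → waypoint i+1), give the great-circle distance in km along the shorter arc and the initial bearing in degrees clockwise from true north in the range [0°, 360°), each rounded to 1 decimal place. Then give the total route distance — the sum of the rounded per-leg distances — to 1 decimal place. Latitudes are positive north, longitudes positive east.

Leg 1: φ1=-1.1643179, φ2=0.4759722, Δφ=1.6402901, Δλ=3.0205174 rad; a=sin²(Δφ/2)+cosφ1·cosφ2·sin²(Δλ/2)=0.8848626610; c=2·atan2(√a, √(1-a))=2.449207090; dist=6371·c=15603.898 ≈ 15603.9 km; running total=15603.9 km
Leg 1 bearing: y=sinΔλ·cosφ2=0.10735470, x=cosφ1·sinφ2-sinφ1·cosφ2·cosΔλ=-0.62928364; θ=atan2(y, x)=170.3186° ≈ 170.3°
Leg 2: φ1=0.4759722, φ2=-1.3795676, Δφ=-1.8555398, Δλ=-4.0861038 rad; a=sin²(Δφ/2)+cosφ1·cosφ2·sin²(Δλ/2)=0.7744361481; c=2·atan2(√a, √(1-a))=2.151810887; dist=6371·c=13709.187 ≈ 13709.2 km; running total=29313.1 km
Leg 2 bearing: y=sinΔλ·cosφ2=0.15399296, x=cosφ1·sinφ2-sinφ1·cosφ2·cosΔλ=-0.82159928; θ=atan2(y, x)=169.3842° ≈ 169.4°
Leg 3: φ1=-1.3795676, φ2=-1.1011701, Δφ=0.2783975, Δλ=-1.6549421 rad; a=sin²(Δφ/2)+cosφ1·cosφ2·sin²(Δλ/2)=0.0658734112; c=2·atan2(√a, √(1-a))=0.519125887; dist=6371·c=3307.351 ≈ 3307.4 km; running total=32620.5 km
Leg 3 bearing: y=sinΔλ·cosφ2=-0.45095179, x=cosφ1·sinφ2-sinφ1·cosφ2·cosΔλ=-0.20683062; θ=atan2(y, x)=-114.6387° <0 so +360° → 245.3613° ≈ 245.4°
Leg 4: φ1=-1.1011701, φ2=0.2481928, Δφ=1.3493629, Δλ=4.9628909 rad; a=sin²(Δφ/2)+cosφ1·cosφ2·sin²(Δλ/2)=0.5551558309; c=2·atan2(√a, √(1-a))=1.681332947; dist=6371·c=10711.772 ≈ 10711.8 km; running total=43332.3 km
Leg 4 bearing: y=sinΔλ·cosφ2=-0.93910248, x=cosφ1·sinφ2-sinφ1·cosφ2·cosΔλ=0.32545026; θ=atan2(y, x)=-70.8860° <0 so +360° → 289.1140° ≈ 289.1°
Leg 5: φ1=0.2481928, φ2=-0.3732509, Δφ=-0.6214437, Δλ=-4.1607550 rad; a=sin²(Δφ/2)+cosφ1·cosφ2·sin²(Δλ/2)=0.7813088407; c=2·atan2(√a, √(1-a))=2.168345084; dist=6371·c=13814.527 ≈ 13814.5 km; running total=57146.8 km
Leg 5 bearing: y=sinΔλ·cosφ2=0.79302920, x=cosφ1·sinφ2-sinφ1·cosφ2·cosΔλ=-0.23359373; θ=atan2(y, x)=106.4128° ≈ 106.4°
Leg 6: φ1=-0.3732509, φ2=-1.2480012, Δφ=-0.8747503, Δλ=4.4448719 rad; a=sin²(Δφ/2)+cosφ1·cosφ2·sin²(Δλ/2)=0.3661339400; c=2·atan2(√a, √(1-a))=1.299757877; dist=6371·c=8280.757 ≈ 8280.8 km; running total=65427.6 km
Leg 6 bearing: y=sinΔλ·cosφ2=-0.30593518, x=cosφ1·sinφ2-sinφ1·cosφ2·cosΔλ=-0.91363186; θ=atan2(y, x)=-161.4866° <0 so +360° → 198.5134° ≈ 198.5°
Leg 7: φ1=-1.2480012, φ2=0.4207675, Δφ=1.6687686, Δλ=-2.2448093 rad; a=sin²(Δφ/2)+cosφ1·cosφ2·sin²(Δλ/2)=0.7840402699; c=2·atan2(√a, √(1-a))=2.174967950; dist=6371·c=13856.721 ≈ 13856.7 km; running total=79284.3 km
Leg 7 bearing: y=sinΔλ·cosφ2=-0.71317299, x=cosφ1·sinφ2-sinφ1·cosφ2·cosΔλ=-0.41069306; θ=atan2(y, x)=-119.9362° <0 so +360° → 240.0638° ≈ 240.1°

Leg 1: dist=15603.9 km, bearing=170.3°
Leg 2: dist=13709.2 km, bearing=169.4°
Leg 3: dist=3307.4 km, bearing=245.4°
Leg 4: dist=10711.8 km, bearing=289.1°
Leg 5: dist=13814.5 km, bearing=106.4°
Leg 6: dist=8280.8 km, bearing=198.5°
Leg 7: dist=13856.7 km, bearing=240.1°
Total: 79284.3 km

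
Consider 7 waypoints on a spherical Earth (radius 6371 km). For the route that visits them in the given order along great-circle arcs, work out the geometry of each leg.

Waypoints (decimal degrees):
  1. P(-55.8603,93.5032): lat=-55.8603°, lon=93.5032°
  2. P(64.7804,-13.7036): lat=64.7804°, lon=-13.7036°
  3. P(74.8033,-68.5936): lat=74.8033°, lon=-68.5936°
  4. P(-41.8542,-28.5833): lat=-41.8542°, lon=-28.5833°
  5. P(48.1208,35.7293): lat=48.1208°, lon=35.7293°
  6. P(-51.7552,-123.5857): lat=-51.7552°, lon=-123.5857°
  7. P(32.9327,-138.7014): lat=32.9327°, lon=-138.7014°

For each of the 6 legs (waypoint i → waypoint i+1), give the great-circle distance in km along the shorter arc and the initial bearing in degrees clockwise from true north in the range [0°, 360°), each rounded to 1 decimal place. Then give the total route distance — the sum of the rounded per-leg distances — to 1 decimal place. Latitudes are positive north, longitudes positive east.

Leg 1: dist=16127.3 km, bearing=314.7°
Leg 2: dist=2268.3 km, bearing=322.0°
Leg 3: dist=13302.0 km, bearing=146.6°
Leg 4: dist=11824.0 km, bearing=38.8°
Leg 5: dist=18486.4 km, bearing=246.9°
Leg 6: dist=9531.8 km, bearing=347.3°
Total: 71539.8 km

Leg 1: φ1=-0.9749462, φ2=1.1306313, Δφ=2.1055774, Δλ=-1.8711116 rad; a=sin²(Δφ/2)+cosφ1·cosφ2·sin²(Δλ/2)=0.9097589185; c=2·atan2(√a, √(1-a))=2.531365446; dist=6371·c=16127.329 ≈ 16127.3 km; running total=16127.3 km
Leg 1 bearing: y=sinΔλ·cosφ2=-0.40701845, x=cosφ1·sinφ2-sinφ1·cosφ2·cosΔλ=0.40339373; θ=atan2(y, x)=-45.2563° <0 so +360° → 314.7437° ≈ 314.7°
Leg 2: φ1=1.1306313, φ2=1.3055639, Δφ=0.1749326, Δλ=-0.9580112 rad; a=sin²(Δφ/2)+cosφ1·cosφ2·sin²(Δλ/2)=0.0313571874; c=2·atan2(√a, √(1-a))=0.356036737; dist=6371·c=2268.310 ≈ 2268.3 km; running total=18395.6 km
Leg 2 bearing: y=sinΔλ·cosφ2=-0.21443822, x=cosφ1·sinφ2-sinφ1·cosφ2·cosΔλ=0.27479430; θ=atan2(y, x)=-37.9670° <0 so +360° → 322.0330° ≈ 322.0°
Leg 3: φ1=1.3055639, φ2=-0.7304936, Δφ=-2.0360575, Δλ=0.6983115 rad; a=sin²(Δφ/2)+cosφ1·cosφ2·sin²(Δλ/2)=0.7471791708; c=2·atan2(√a, √(1-a))=2.087892836; dist=6371·c=13301.965 ≈ 13302.0 km; running total=31697.6 km
Leg 3 bearing: y=sinΔλ·cosφ2=0.47887980, x=cosφ1·sinφ2-sinφ1·cosφ2·cosΔλ=-0.72545432; θ=atan2(y, x)=146.5708° ≈ 146.6°
Leg 4: φ1=-0.7304936, φ2=0.8398664, Δφ=1.5703600, Δλ=1.1224666 rad; a=sin²(Δφ/2)+cosφ1·cosφ2·sin²(Δλ/2)=0.6406321020; c=2·atan2(√a, √(1-a))=1.855907569; dist=6371·c=11823.987 ≈ 11824.0 km; running total=43521.6 km
Leg 4 bearing: y=sinΔλ·cosφ2=0.60158870, x=cosφ1·sinφ2-sinφ1·cosφ2·cosΔλ=0.74765064; θ=atan2(y, x)=38.8215° ≈ 38.8°
Leg 5: φ1=0.8398664, φ2=-0.9032986, Δφ=-1.7431650, Δλ=-2.7805713 rad; a=sin²(Δφ/2)+cosφ1·cosφ2·sin²(Δλ/2)=0.9856751067; c=2·atan2(√a, √(1-a))=2.901644146; dist=6371·c=18486.375 ≈ 18486.4 km; running total=62008.0 km
Leg 5 bearing: y=sinΔλ·cosφ2=-0.21865734, x=cosφ1·sinφ2-sinφ1·cosφ2·cosΔλ=-0.09310065; θ=atan2(y, x)=-113.0635° <0 so +360° → 246.9365° ≈ 246.9°
Leg 6: φ1=-0.9032986, φ2=0.5747840, Δφ=1.4780827, Δλ=-0.2638187 rad; a=sin²(Δφ/2)+cosφ1·cosφ2·sin²(Δλ/2)=0.4626974967; c=2·atan2(√a, √(1-a))=1.496121939; dist=6371·c=9531.793 ≈ 9531.8 km; running total=71539.8 km
Leg 6 bearing: y=sinΔλ·cosφ2=-0.21886600, x=cosφ1·sinφ2-sinφ1·cosφ2·cosΔλ=0.97289864; θ=atan2(y, x)=-12.6784° <0 so +360° → 347.3216° ≈ 347.3°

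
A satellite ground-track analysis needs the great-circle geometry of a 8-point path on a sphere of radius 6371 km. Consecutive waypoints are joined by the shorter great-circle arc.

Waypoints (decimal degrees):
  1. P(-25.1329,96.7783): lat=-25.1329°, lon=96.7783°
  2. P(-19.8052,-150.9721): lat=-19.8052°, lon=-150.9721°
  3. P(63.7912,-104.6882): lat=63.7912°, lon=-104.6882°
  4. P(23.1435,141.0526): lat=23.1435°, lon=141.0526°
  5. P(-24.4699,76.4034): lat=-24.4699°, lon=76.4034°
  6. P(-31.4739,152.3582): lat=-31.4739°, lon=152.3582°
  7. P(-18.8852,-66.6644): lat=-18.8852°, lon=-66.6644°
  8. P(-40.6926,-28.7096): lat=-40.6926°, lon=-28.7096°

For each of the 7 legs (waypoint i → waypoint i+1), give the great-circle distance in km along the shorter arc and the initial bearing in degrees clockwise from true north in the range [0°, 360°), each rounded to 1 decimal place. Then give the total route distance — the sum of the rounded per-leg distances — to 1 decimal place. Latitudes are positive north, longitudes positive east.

Leg 1: φ1=-0.4386519, φ2=-0.3456659, Δφ=0.0929859, Δλ=-4.3240602 rad; a=sin²(Δφ/2)+cosφ1·cosφ2·sin²(Δλ/2)=0.5893065754; c=2·atan2(√a, √(1-a))=1.750373082; dist=6371·c=11151.627 ≈ 11151.6 km; running total=11151.6 km
Leg 1 bearing: y=sinΔλ·cosφ2=0.87079729, x=cosφ1·sinφ2-sinφ1·cosφ2·cosΔλ=-0.45804958; θ=atan2(y, x)=117.7449° ≈ 117.7°
Leg 2: φ1=-0.3456659, φ2=1.1133665, Δφ=1.4590324, Δλ=0.8078064 rad; a=sin²(Δφ/2)+cosφ1·cosφ2·sin²(Δλ/2)=0.5084144515; c=2·atan2(√a, √(1-a))=1.587626024; dist=6371·c=10114.765 ≈ 10114.8 km; running total=21266.4 km
Leg 2 bearing: y=sinΔλ·cosφ2=0.31920810, x=cosφ1·sinφ2-sinφ1·cosφ2·cosΔλ=0.94753521; θ=atan2(y, x)=18.6178° ≈ 18.6°
Leg 3: φ1=1.1133665, φ2=0.4039303, Δφ=-0.7094362, Δλ=4.2889861 rad; a=sin²(Δφ/2)+cosφ1·cosφ2·sin²(Δλ/2)=0.4071127298; c=2·atan2(√a, √(1-a))=1.383936261; dist=6371·c=8817.058 ≈ 8817.1 km; running total=30083.5 km
Leg 3 bearing: y=sinΔλ·cosφ2=-0.83832585, x=cosφ1·sinφ2-sinφ1·cosφ2·cosΔλ=0.51254033; θ=atan2(y, x)=-58.5590° <0 so +360° → 301.4410° ≈ 301.4°
Leg 4: φ1=0.4039303, φ2=-0.4270803, Δφ=-0.8310106, Δλ=-1.1283414 rad; a=sin²(Δφ/2)+cosφ1·cosφ2·sin²(Δλ/2)=0.4022307402; c=2·atan2(√a, √(1-a))=1.373989787; dist=6371·c=8753.689 ≈ 8753.7 km; running total=38837.2 km
Leg 4 bearing: y=sinΔλ·cosφ2=-0.82253176, x=cosφ1·sinφ2-sinφ1·cosφ2·cosΔλ=-0.53404700; θ=atan2(y, x)=-122.9945° <0 so +360° → 237.0055° ≈ 237.0°
Leg 5: φ1=-0.4270803, φ2=-0.5493232, Δφ=-0.1222429, Δλ=1.3256613 rad; a=sin²(Δφ/2)+cosφ1·cosφ2·sin²(Δλ/2)=0.2976714083; c=2·atan2(√a, √(1-a))=1.154192408; dist=6371·c=7353.360 ≈ 7353.4 km; running total=46190.6 km
Leg 5 bearing: y=sinΔλ·cosφ2=0.82738094, x=cosφ1·sinφ2-sinφ1·cosφ2·cosΔλ=-0.38947830; θ=atan2(y, x)=115.2081° ≈ 115.2°
Leg 6: φ1=-0.5493232, φ2=-0.3296089, Δφ=0.2197143, Δλ=-3.8226655 rad; a=sin²(Δφ/2)+cosφ1·cosφ2·sin²(Δλ/2)=0.7289688372; c=2·atan2(√a, √(1-a))=2.046470268; dist=6371·c=13038.062 ≈ 13038.1 km; running total=59228.7 km
Leg 6 bearing: y=sinΔλ·cosφ2=0.59573344, x=cosφ1·sinφ2-sinφ1·cosφ2·cosΔλ=-0.65984450; θ=atan2(y, x)=137.9230° ≈ 137.9°
Leg 7: φ1=-0.3296089, φ2=-0.7102199, Δφ=-0.3806109, Δλ=0.6624362 rad; a=sin²(Δφ/2)+cosφ1·cosφ2·sin²(Δλ/2)=0.1116477918; c=2·atan2(√a, √(1-a))=0.681379727; dist=6371·c=4341.070 ≈ 4341.1 km; running total=63569.8 km
Leg 7 bearing: y=sinΔλ·cosφ2=0.46633446, x=cosφ1·sinφ2-sinφ1·cosφ2·cosΔλ=-0.42339393; θ=atan2(y, x)=132.2369° ≈ 132.2°

Leg 1: dist=11151.6 km, bearing=117.7°
Leg 2: dist=10114.8 km, bearing=18.6°
Leg 3: dist=8817.1 km, bearing=301.4°
Leg 4: dist=8753.7 km, bearing=237.0°
Leg 5: dist=7353.4 km, bearing=115.2°
Leg 6: dist=13038.1 km, bearing=137.9°
Leg 7: dist=4341.1 km, bearing=132.2°
Total: 63569.8 km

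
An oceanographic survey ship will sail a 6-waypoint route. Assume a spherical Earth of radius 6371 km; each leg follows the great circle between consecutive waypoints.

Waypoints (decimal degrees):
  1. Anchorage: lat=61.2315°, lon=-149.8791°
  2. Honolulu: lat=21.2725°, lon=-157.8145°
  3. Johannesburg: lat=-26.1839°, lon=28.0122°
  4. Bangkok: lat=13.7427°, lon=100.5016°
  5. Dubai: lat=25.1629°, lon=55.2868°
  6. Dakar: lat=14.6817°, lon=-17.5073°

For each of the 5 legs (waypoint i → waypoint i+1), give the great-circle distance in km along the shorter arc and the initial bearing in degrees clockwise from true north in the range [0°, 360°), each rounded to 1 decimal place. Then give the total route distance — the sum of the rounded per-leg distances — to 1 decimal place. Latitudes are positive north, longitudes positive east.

Leg 1: φ1=1.0686913, φ2=0.3712752, Δφ=-0.6974161, Δλ=-0.1384989 rad; a=sin²(Δφ/2)+cosφ1·cosφ2·sin²(Δλ/2)=0.1188951375; c=2·atan2(√a, √(1-a))=0.704076440; dist=6371·c=4485.671 ≈ 4485.7 km; running total=4485.7 km
Leg 1 bearing: y=sinΔλ·cosφ2=-0.12865009, x=cosφ1·sinφ2-sinφ1·cosφ2·cosΔλ=-0.63441744; θ=atan2(y, x)=-168.5367° <0 so +360° → 191.4633° ≈ 191.5°
Leg 2: φ1=0.3712752, φ2=-0.4569953, Δφ=-0.8282704, Δλ=3.2432878 rad; a=sin²(Δφ/2)+cosφ1·cosφ2·sin²(Δλ/2)=0.9960039280; c=2·atan2(√a, √(1-a))=3.015079314; dist=6371·c=19209.070 ≈ 19209.1 km; running total=23694.8 km
Leg 2 bearing: y=sinΔλ·cosφ2=-0.09110217, x=cosφ1·sinφ2-sinφ1·cosφ2·cosΔλ=-0.08729724; θ=atan2(y, x)=-133.7782° <0 so +360° → 226.2218° ≈ 226.2°
Leg 3: φ1=-0.4569953, φ2=0.2398554, Δφ=0.6968506, Δλ=1.2651787 rad; a=sin²(Δφ/2)+cosφ1·cosφ2·sin²(Δλ/2)=0.4212741999; c=2·atan2(√a, √(1-a))=1.412686796; dist=6371·c=9000.228 ≈ 9000.2 km; running total=32695.0 km
Leg 3 bearing: y=sinΔλ·cosφ2=0.92636022, x=cosφ1·sinφ2-sinφ1·cosφ2·cosΔλ=0.34214872; θ=atan2(y, x)=69.7284° ≈ 69.7°
Leg 4: φ1=0.2398554, φ2=0.4391755, Δφ=0.1993201, Δλ=-0.7891471 rad; a=sin²(Δφ/2)+cosφ1·cosφ2·sin²(Δλ/2)=0.1398214295; c=2·atan2(√a, √(1-a))=0.766479239; dist=6371·c=4883.239 ≈ 4883.2 km; running total=37578.2 km
Leg 4 bearing: y=sinΔλ·cosφ2=-0.64239901, x=cosφ1·sinφ2-sinφ1·cosφ2·cosΔλ=0.26155133; θ=atan2(y, x)=-67.8464° <0 so +360° → 292.1536° ≈ 292.2°
Leg 5: φ1=0.4391755, φ2=0.2562440, Δφ=-0.1829314, Δλ=-1.2704967 rad; a=sin²(Δφ/2)+cosφ1·cosφ2·sin²(Δλ/2)=0.3166209621; c=2·atan2(√a, √(1-a))=1.195274465; dist=6371·c=7615.094 ≈ 7615.1 km; running total=45193.3 km
Leg 5 bearing: y=sinΔλ·cosφ2=-0.92405787, x=cosφ1·sinφ2-sinφ1·cosφ2·cosΔλ=0.10772913; θ=atan2(y, x)=-83.3503° <0 so +360° → 276.6497° ≈ 276.6°

Leg 1: dist=4485.7 km, bearing=191.5°
Leg 2: dist=19209.1 km, bearing=226.2°
Leg 3: dist=9000.2 km, bearing=69.7°
Leg 4: dist=4883.2 km, bearing=292.2°
Leg 5: dist=7615.1 km, bearing=276.6°
Total: 45193.3 km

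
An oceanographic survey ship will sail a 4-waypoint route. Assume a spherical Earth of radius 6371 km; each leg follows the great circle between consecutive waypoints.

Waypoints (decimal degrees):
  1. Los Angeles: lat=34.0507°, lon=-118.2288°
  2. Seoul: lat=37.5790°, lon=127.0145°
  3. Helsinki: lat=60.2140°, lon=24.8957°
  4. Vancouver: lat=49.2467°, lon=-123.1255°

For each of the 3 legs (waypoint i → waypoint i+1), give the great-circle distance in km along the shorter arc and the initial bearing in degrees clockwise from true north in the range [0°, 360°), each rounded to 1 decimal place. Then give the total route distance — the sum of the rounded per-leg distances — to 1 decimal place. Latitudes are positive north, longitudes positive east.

Leg 1: φ1=0.5942968, φ2=0.6558773, Δφ=0.0615805, Δλ=4.2803031 rad; a=sin²(Δφ/2)+cosφ1·cosφ2·sin²(Δλ/2)=0.4667504621; c=2·atan2(√a, √(1-a))=1.504248142; dist=6371·c=9583.565 ≈ 9583.6 km; running total=9583.6 km
Leg 1 bearing: y=sinΔλ·cosφ2=-0.71967667, x=cosφ1·sinφ2-sinφ1·cosφ2·cosΔλ=0.69111748; θ=atan2(y, x)=-46.1597° <0 so +360° → 313.8403° ≈ 313.8°
Leg 2: φ1=0.6558773, φ2=1.0509326, Δφ=0.3950553, Δλ=-1.7823093 rad; a=sin²(Δφ/2)+cosφ1·cosφ2·sin²(Δλ/2)=0.2766831028; c=2·atan2(√a, √(1-a))=1.107796850; dist=6371·c=7057.774 ≈ 7057.8 km; running total=16641.4 km
Leg 2 bearing: y=sinΔλ·cosφ2=-0.48569128, x=cosφ1·sinφ2-sinφ1·cosφ2·cosΔλ=0.75141349; θ=atan2(y, x)=-32.8774° <0 so +360° → 327.1226° ≈ 327.1°
Leg 3: φ1=1.0509326, φ2=0.8595171, Δφ=-0.1914155, Δλ=-2.5834573 rad; a=sin²(Δφ/2)+cosφ1·cosφ2·sin²(Δλ/2)=0.3088135997; c=2·atan2(√a, √(1-a))=1.178433447; dist=6371·c=7507.799 ≈ 7507.8 km; running total=24149.2 km
Leg 3 bearing: y=sinΔλ·cosφ2=-0.34572822, x=cosφ1·sinφ2-sinφ1·cosφ2·cosΔλ=0.85689150; θ=atan2(y, x)=-21.9725° <0 so +360° → 338.0275° ≈ 338.0°

Leg 1: dist=9583.6 km, bearing=313.8°
Leg 2: dist=7057.8 km, bearing=327.1°
Leg 3: dist=7507.8 km, bearing=338.0°
Total: 24149.2 km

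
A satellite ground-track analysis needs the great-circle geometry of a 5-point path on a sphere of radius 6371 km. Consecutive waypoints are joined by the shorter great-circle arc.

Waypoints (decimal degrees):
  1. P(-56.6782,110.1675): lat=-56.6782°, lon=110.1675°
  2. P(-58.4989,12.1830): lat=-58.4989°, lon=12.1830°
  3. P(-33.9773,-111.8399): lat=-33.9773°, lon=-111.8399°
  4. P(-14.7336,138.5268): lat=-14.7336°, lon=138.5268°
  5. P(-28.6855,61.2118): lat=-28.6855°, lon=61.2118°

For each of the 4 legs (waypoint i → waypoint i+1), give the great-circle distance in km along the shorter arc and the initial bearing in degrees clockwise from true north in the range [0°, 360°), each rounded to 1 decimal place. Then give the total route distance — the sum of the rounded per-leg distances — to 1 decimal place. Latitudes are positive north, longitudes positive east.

Leg 1: dist=5307.7 km, bearing=224.4°
Leg 2: dist=8502.4 km, bearing=225.0°
Leg 3: dist=10821.0 km, bearing=246.7°
Leg 4: dist=8010.3 km, bearing=244.1°
Total: 32641.4 km

Leg 1: φ1=-0.9892212, φ2=-1.0209984, Δφ=-0.0317772, Δλ=-1.7101521 rad; a=sin²(Δφ/2)+cosφ1·cosφ2·sin²(Δλ/2)=0.1637073982; c=2·atan2(√a, √(1-a))=0.833099635; dist=6371·c=5307.678 ≈ 5307.7 km; running total=5307.7 km
Leg 1 bearing: y=sinΔλ·cosφ2=-0.51744951, x=cosφ1·sinφ2-sinφ1·cosφ2·cosΔλ=-0.52903228; θ=atan2(y, x)=-135.6341° <0 so +360° → 224.3659° ≈ 224.4°
Leg 2: φ1=-1.0209984, φ2=-0.5930158, Δφ=0.4279827, Δλ=-2.1646080 rad; a=sin²(Δφ/2)+cosφ1·cosφ2·sin²(Δλ/2)=0.3829686717; c=2·atan2(√a, √(1-a))=1.334541996; dist=6371·c=8502.367 ≈ 8502.4 km; running total=13810.1 km
Leg 2 bearing: y=sinΔλ·cosφ2=-0.68730152, x=cosφ1·sinφ2-sinφ1·cosφ2·cosΔλ=-0.68762729; θ=atan2(y, x)=-135.0136° <0 so +360° → 224.9864° ≈ 225.0°
Leg 3: φ1=-0.5930158, φ2=-0.2571498, Δφ=0.3358659, Δλ=4.3697233 rad; a=sin²(Δφ/2)+cosφ1·cosφ2·sin²(Δλ/2)=0.5636676350; c=2·atan2(√a, √(1-a))=1.698478240; dist=6371·c=10821.005 ≈ 10821.0 km; running total=24631.1 km
Leg 3 bearing: y=sinΔλ·cosφ2=-0.91089274, x=cosφ1·sinφ2-sinφ1·cosφ2·cosΔλ=-0.39250495; θ=atan2(y, x)=-113.3113° <0 so +360° → 246.6887° ≈ 246.7°
Leg 4: φ1=-0.2571498, φ2=-0.5006564, Δφ=-0.2435066, Δλ=-1.3494013 rad; a=sin²(Δφ/2)+cosφ1·cosφ2·sin²(Δλ/2)=0.3458089391; c=2·atan2(√a, √(1-a))=1.257304534; dist=6371·c=8010.287 ≈ 8010.3 km; running total=32641.4 km
Leg 4 bearing: y=sinΔλ·cosφ2=-0.85585538, x=cosφ1·sinφ2-sinφ1·cosφ2·cosΔλ=-0.41522529; θ=atan2(y, x)=-115.8807° <0 so +360° → 244.1193° ≈ 244.1°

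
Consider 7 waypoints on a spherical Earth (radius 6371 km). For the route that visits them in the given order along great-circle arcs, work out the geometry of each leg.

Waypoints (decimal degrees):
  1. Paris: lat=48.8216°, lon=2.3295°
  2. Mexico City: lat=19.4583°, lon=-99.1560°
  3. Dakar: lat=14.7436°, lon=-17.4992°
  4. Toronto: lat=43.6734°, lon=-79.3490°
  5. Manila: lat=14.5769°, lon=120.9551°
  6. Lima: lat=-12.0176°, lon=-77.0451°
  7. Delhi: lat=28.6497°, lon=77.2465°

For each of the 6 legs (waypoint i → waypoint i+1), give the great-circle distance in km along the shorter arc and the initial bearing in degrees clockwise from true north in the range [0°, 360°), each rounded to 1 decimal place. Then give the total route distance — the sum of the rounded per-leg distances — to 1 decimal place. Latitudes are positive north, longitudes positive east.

Leg 1: φ1=0.8520977, φ2=0.3396114, Δφ=-0.5124863, Δλ=-1.7712561 rad; a=sin²(Δφ/2)+cosφ1·cosφ2·sin²(Δλ/2)=0.4364430185; c=2·atan2(√a, √(1-a))=1.443337534; dist=6371·c=9195.503 ≈ 9195.5 km; running total=9195.5 km
Leg 1 bearing: y=sinΔλ·cosφ2=-0.92400305, x=cosφ1·sinφ2-sinφ1·cosφ2·cosΔλ=0.36063888; θ=atan2(y, x)=-68.6793° <0 so +360° → 291.3207° ≈ 291.3°
Leg 2: φ1=0.3396114, φ2=0.2573244, Δφ=-0.0822870, Δλ=1.4251800 rad; a=sin²(Δφ/2)+cosφ1·cosφ2·sin²(Δλ/2)=0.3914564482; c=2·atan2(√a, √(1-a))=1.351966911; dist=6371·c=8613.381 ≈ 8613.4 km; running total=17808.9 km
Leg 2 bearing: y=sinΔλ·cosφ2=0.95683950, x=cosφ1·sinφ2-sinφ1·cosφ2·cosΔλ=0.19321325; θ=atan2(y, x)=78.5839° ≈ 78.6°
Leg 3: φ1=0.2573244, φ2=0.7622446, Δφ=0.5049203, Δλ=-1.0794827 rad; a=sin²(Δφ/2)+cosφ1·cosφ2·sin²(Δλ/2)=0.2471297164; c=2·atan2(√a, √(1-a))=1.040556133; dist=6371·c=6629.383 ≈ 6629.4 km; running total=24438.3 km
Leg 3 bearing: y=sinΔλ·cosφ2=-0.63773288, x=cosφ1·sinφ2-sinφ1·cosφ2·cosΔλ=0.58096751; θ=atan2(y, x)=-47.6668° <0 so +360° → 312.3332° ≈ 312.3°
Leg 4: φ1=0.7622446, φ2=0.2544149, Δφ=-0.5078297, Δλ=3.4959661 rad; a=sin²(Δφ/2)+cosφ1·cosφ2·sin²(Δλ/2)=0.7413569956; c=2·atan2(√a, √(1-a))=2.074547351; dist=6371·c=13216.941 ≈ 13216.9 km; running total=37655.2 km
Leg 4 bearing: y=sinΔλ·cosφ2=-0.33583300, x=cosφ1·sinφ2-sinφ1·cosφ2·cosΔλ=0.80882841; θ=atan2(y, x)=-22.5487° <0 so +360° → 337.4513° ≈ 337.5°
Leg 5: φ1=0.2544149, φ2=-0.2097467, Δφ=-0.4641616, Δλ=-3.4557554 rad; a=sin²(Δφ/2)+cosφ1·cosφ2·sin²(Δλ/2)=0.9763358123; c=2·atan2(√a, √(1-a))=2.832702740; dist=6371·c=18047.149 ≈ 18047.1 km; running total=55702.3 km
Leg 5 bearing: y=sinΔλ·cosφ2=0.30224773, x=cosφ1·sinφ2-sinφ1·cosφ2·cosΔλ=0.03260500; θ=atan2(y, x)=83.8430° ≈ 83.8°
Leg 6: φ1=-0.2097467, φ2=0.5000316, Δφ=0.7097783, Δλ=2.6928964 rad; a=sin²(Δφ/2)+cosφ1·cosφ2·sin²(Δλ/2)=0.9365993974; c=2·atan2(√a, √(1-a))=2.632524007; dist=6371·c=16771.810 ≈ 16771.8 km; running total=72474.1 km
Leg 6 bearing: y=sinΔλ·cosφ2=0.38068101, x=cosφ1·sinφ2-sinφ1·cosφ2·cosΔλ=0.30431207; θ=atan2(y, x)=51.3616° ≈ 51.4°

Leg 1: dist=9195.5 km, bearing=291.3°
Leg 2: dist=8613.4 km, bearing=78.6°
Leg 3: dist=6629.4 km, bearing=312.3°
Leg 4: dist=13216.9 km, bearing=337.5°
Leg 5: dist=18047.1 km, bearing=83.8°
Leg 6: dist=16771.8 km, bearing=51.4°
Total: 72474.1 km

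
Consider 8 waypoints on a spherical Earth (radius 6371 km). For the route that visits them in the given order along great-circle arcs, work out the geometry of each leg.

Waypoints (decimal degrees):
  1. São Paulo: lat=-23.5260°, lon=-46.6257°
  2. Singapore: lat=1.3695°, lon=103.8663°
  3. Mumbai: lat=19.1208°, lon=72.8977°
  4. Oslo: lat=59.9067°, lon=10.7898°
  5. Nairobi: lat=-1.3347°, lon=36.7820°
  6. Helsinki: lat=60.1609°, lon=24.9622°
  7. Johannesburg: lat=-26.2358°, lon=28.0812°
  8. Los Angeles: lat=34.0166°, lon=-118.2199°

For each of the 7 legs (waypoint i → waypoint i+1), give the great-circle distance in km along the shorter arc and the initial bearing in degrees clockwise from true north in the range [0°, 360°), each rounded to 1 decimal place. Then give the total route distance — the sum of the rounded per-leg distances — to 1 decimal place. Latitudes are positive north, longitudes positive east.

Leg 1: φ1=-0.4106062, φ2=0.0239023, Δφ=0.4345084, Δλ=2.6265809 rad; a=sin²(Δφ/2)+cosφ1·cosφ2·sin²(Δλ/2)=0.9036299808; c=2·atan2(√a, √(1-a))=2.510291000; dist=6371·c=15993.064 ≈ 15993.1 km; running total=15993.1 km
Leg 1 bearing: y=sinΔλ·cosφ2=0.49240439, x=cosφ1·sinφ2-sinφ1·cosφ2·cosΔλ=-0.32537559; θ=atan2(y, x)=123.4563° ≈ 123.5°
Leg 2: φ1=0.0239023, φ2=0.3337209, Δφ=0.3098186, Δλ=-0.5405040 rad; a=sin²(Δφ/2)+cosφ1·cosφ2·sin²(Δλ/2)=0.0911293544; c=2·atan2(√a, √(1-a))=0.613320509; dist=6371·c=3907.465 ≈ 3907.5 km; running total=19900.6 km
Leg 2 bearing: y=sinΔλ·cosφ2=-0.48617954, x=cosφ1·sinφ2-sinφ1·cosφ2·cosΔλ=0.30810491; θ=atan2(y, x)=-57.6365° <0 so +360° → 302.3635° ≈ 302.4°
Leg 3: φ1=0.3337209, φ2=1.0455692, Δφ=0.7118482, Δλ=-1.0839873 rad; a=sin²(Δφ/2)+cosφ1·cosφ2·sin²(Δλ/2)=0.2474842301; c=2·atan2(√a, √(1-a))=1.041377819; dist=6371·c=6634.618 ≈ 6634.6 km; running total=26535.2 km
Leg 3 bearing: y=sinΔλ·cosφ2=-0.44316089, x=cosφ1·sinφ2-sinφ1·cosφ2·cosΔλ=0.74064268; θ=atan2(y, x)=-30.8940° <0 so +360° → 329.1060° ≈ 329.1°
Leg 4: φ1=1.0455692, φ2=-0.0232949, Δφ=-1.0688641, Δλ=0.4536495 rad; a=sin²(Δφ/2)+cosφ1·cosφ2·sin²(Δλ/2)=0.2847907979; c=2·atan2(√a, √(1-a))=1.125840062; dist=6371·c=7172.727 ≈ 7172.7 km; running total=33707.9 km
Leg 4 bearing: y=sinΔλ·cosφ2=0.43812988, x=cosφ1·sinφ2-sinφ1·cosφ2·cosΔλ=-0.78916551; θ=atan2(y, x)=150.9618° ≈ 151.0°
Leg 5: φ1=-0.0232949, φ2=1.0500058, Δφ=1.0733007, Δλ=-0.2062944 rad; a=sin²(Δφ/2)+cosφ1·cosφ2·sin²(Δλ/2)=0.2666604757; c=2·atan2(√a, √(1-a))=1.085264205; dist=6371·c=6914.218 ≈ 6914.2 km; running total=40622.1 km
Leg 5 bearing: y=sinΔλ·cosφ2=-0.10191860, x=cosφ1·sinφ2-sinφ1·cosφ2·cosΔλ=0.87853473; θ=atan2(y, x)=-6.6173° <0 so +360° → 353.3827° ≈ 353.4°
Leg 6: φ1=1.0500058, φ2=-0.4579011, Δφ=-1.5079069, Δλ=0.0544368 rad; a=sin²(Δφ/2)+cosφ1·cosφ2·sin²(Δλ/2)=0.4689065611; c=2·atan2(√a, √(1-a))=1.508569298; dist=6371·c=9611.095 ≈ 9611.1 km; running total=50233.2 km
Leg 6 bearing: y=sinΔλ·cosφ2=0.04880475, x=cosφ1·sinφ2-sinφ1·cosφ2·cosΔλ=-0.99687055; θ=atan2(y, x)=177.1972° ≈ 177.2°
Leg 7: φ1=-0.4579011, φ2=0.5937017, Δφ=1.0516028, Δλ=-2.5534359 rad; a=sin²(Δφ/2)+cosφ1·cosφ2·sin²(Δλ/2)=0.9329306540; c=2·atan2(√a, √(1-a))=2.617665780; dist=6371·c=16677.149 ≈ 16677.1 km; running total=66910.3 km
Leg 7 bearing: y=sinΔλ·cosφ2=-0.45988373, x=cosφ1·sinφ2-sinφ1·cosφ2·cosΔλ=0.19695470; θ=atan2(y, x)=-66.8160° <0 so +360° → 293.1840° ≈ 293.2°

Leg 1: dist=15993.1 km, bearing=123.5°
Leg 2: dist=3907.5 km, bearing=302.4°
Leg 3: dist=6634.6 km, bearing=329.1°
Leg 4: dist=7172.7 km, bearing=151.0°
Leg 5: dist=6914.2 km, bearing=353.4°
Leg 6: dist=9611.1 km, bearing=177.2°
Leg 7: dist=16677.1 km, bearing=293.2°
Total: 66910.3 km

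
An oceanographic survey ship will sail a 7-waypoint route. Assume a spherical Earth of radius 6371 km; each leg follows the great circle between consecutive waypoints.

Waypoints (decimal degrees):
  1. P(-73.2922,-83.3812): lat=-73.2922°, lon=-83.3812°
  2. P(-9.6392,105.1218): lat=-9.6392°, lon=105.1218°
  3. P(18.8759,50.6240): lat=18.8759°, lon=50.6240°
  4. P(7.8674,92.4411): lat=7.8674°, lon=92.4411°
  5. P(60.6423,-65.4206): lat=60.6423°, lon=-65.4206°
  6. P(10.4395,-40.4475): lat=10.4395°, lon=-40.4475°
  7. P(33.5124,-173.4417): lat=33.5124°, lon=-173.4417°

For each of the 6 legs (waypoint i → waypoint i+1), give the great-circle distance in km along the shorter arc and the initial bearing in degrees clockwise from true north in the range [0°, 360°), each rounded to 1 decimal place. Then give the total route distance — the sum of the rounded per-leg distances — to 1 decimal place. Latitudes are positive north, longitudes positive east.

Leg 1: φ1=-1.2791902, φ2=-0.1682358, Δφ=1.1109544, Δλ=3.2899980 rad; a=sin²(Δφ/2)+cosφ1·cosφ2·sin²(Δλ/2)=0.5599710885; c=2·atan2(√a, √(1-a))=1.691027966; dist=6371·c=10773.539 ≈ 10773.5 km; running total=10773.5 km
Leg 1 bearing: y=sinΔλ·cosφ2=-0.14577365, x=cosφ1·sinφ2-sinφ1·cosφ2·cosΔλ=-0.98202032; θ=atan2(y, x)=-171.5565° <0 so +360° → 188.4435° ≈ 188.4°
Leg 2: φ1=-0.1682358, φ2=0.3294466, Δφ=0.4976824, Δλ=-0.9511660 rad; a=sin²(Δφ/2)+cosφ1·cosφ2·sin²(Δλ/2)=0.2562129976; c=2·atan2(√a, √(1-a))=1.061487394; dist=6371·c=6762.736 ≈ 6762.7 km; running total=17536.2 km
Leg 2 bearing: y=sinΔλ·cosφ2=-0.77031253, x=cosφ1·sinφ2-sinφ1·cosφ2·cosΔλ=0.41096253; θ=atan2(y, x)=-61.9200° <0 so +360° → 298.0800° ≈ 298.1°
Leg 3: φ1=0.3294466, φ2=0.1373120, Δφ=-0.1921346, Δλ=0.7298461 rad; a=sin²(Δφ/2)+cosφ1·cosφ2·sin²(Δλ/2)=0.1285784211; c=2·atan2(√a, √(1-a))=0.733489008; dist=6371·c=4673.058 ≈ 4673.1 km; running total=22209.3 km
Leg 3 bearing: y=sinΔλ·cosφ2=0.66047910, x=cosφ1·sinφ2-sinφ1·cosφ2·cosΔλ=-0.10932245; θ=atan2(y, x)=99.3984° ≈ 99.4°
Leg 4: φ1=0.1373120, φ2=1.0584078, Δφ=0.9210958, Δλ=-2.7552064 rad; a=sin²(Δφ/2)+cosφ1·cosφ2·sin²(Δλ/2)=0.6652702014; c=2·atan2(√a, √(1-a))=1.907672431; dist=6371·c=12153.781 ≈ 12153.8 km; running total=34363.1 km
Leg 4 bearing: y=sinΔλ·cosφ2=-0.18475147, x=cosφ1·sinφ2-sinφ1·cosφ2·cosΔλ=0.92553225; θ=atan2(y, x)=-11.2888° <0 so +360° → 348.7112° ≈ 348.7°
Leg 5: φ1=1.0584078, φ2=0.1822036, Δφ=-0.8762042, Δλ=0.4358628 rad; a=sin²(Δφ/2)+cosφ1·cosφ2·sin²(Δλ/2)=0.2025027325; c=2·atan2(√a, √(1-a))=0.933537478; dist=6371·c=5947.567 ≈ 5947.6 km; running total=40310.7 km
Leg 5 bearing: y=sinΔλ·cosφ2=0.41520406, x=cosφ1·sinφ2-sinφ1·cosφ2·cosΔλ=-0.68817664; θ=atan2(y, x)=148.8958° ≈ 148.9°
Leg 6: φ1=0.1822036, φ2=0.5849017, Δφ=0.4026981, Δλ=-2.3211867 rad; a=sin²(Δφ/2)+cosφ1·cosφ2·sin²(Δλ/2)=0.7295559214; c=2·atan2(√a, √(1-a))=2.047791516; dist=6371·c=13046.480 ≈ 13046.5 km; running total=53357.2 km
Leg 6 bearing: y=sinΔλ·cosφ2=-0.60983567, x=cosφ1·sinφ2-sinφ1·cosφ2·cosΔλ=0.64600060; θ=atan2(y, x)=-43.3505° <0 so +360° → 316.6495° ≈ 316.6°

Leg 1: dist=10773.5 km, bearing=188.4°
Leg 2: dist=6762.7 km, bearing=298.1°
Leg 3: dist=4673.1 km, bearing=99.4°
Leg 4: dist=12153.8 km, bearing=348.7°
Leg 5: dist=5947.6 km, bearing=148.9°
Leg 6: dist=13046.5 km, bearing=316.6°
Total: 53357.2 km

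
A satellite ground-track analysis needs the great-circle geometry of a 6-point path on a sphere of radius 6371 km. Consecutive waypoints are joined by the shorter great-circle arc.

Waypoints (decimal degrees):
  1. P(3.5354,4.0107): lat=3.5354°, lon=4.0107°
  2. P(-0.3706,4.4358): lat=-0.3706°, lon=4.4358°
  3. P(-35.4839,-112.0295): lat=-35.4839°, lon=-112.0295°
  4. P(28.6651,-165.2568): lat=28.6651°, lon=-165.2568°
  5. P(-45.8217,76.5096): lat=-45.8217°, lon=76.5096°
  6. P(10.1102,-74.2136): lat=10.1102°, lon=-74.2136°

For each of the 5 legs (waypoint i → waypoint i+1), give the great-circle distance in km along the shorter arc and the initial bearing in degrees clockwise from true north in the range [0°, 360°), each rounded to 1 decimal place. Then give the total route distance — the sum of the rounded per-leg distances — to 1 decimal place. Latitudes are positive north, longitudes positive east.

Leg 1: φ1=0.0617044, φ2=-0.0064682, Δφ=-0.0681726, Δλ=0.0074194 rad; a=sin²(Δφ/2)+cosφ1·cosφ2·sin²(Δλ/2)=0.0011751599; c=2·atan2(√a, √(1-a))=0.068574646; dist=6371·c=436.889 ≈ 436.9 km; running total=436.9 km
Leg 1 bearing: y=sinΔλ·cosφ2=0.00741917, x=cosφ1·sinφ2-sinφ1·cosφ2·cosΔλ=-0.06811807; θ=atan2(y, x)=173.7841° ≈ 173.8°
Leg 2: φ1=-0.0064682, φ2=-0.6193109, Δφ=-0.6128427, Δλ=-2.0327029 rad; a=sin²(Δφ/2)+cosφ1·cosφ2·sin²(Δλ/2)=0.6795628859; c=2·atan2(√a, √(1-a))=1.938127334; dist=6371·c=12347.809 ≈ 12347.8 km; running total=12784.7 km
Leg 2 bearing: y=sinΔλ·cosφ2=-0.72894586, x=cosφ1·sinφ2-sinφ1·cosφ2·cosΔλ=-0.58280924; θ=atan2(y, x)=-128.6432° <0 so +360° → 231.3568° ≈ 231.4°
Leg 3: φ1=-0.6193109, φ2=0.5003004, Δφ=1.1196113, Δλ=-0.9289916 rad; a=sin²(Δφ/2)+cosφ1·cosφ2·sin²(Δλ/2)=0.4253648645; c=2·atan2(√a, √(1-a))=1.420966092; dist=6371·c=9052.975 ≈ 9053.0 km; running total=21837.7 km
Leg 3 bearing: y=sinΔλ·cosφ2=-0.70284290, x=cosφ1·sinφ2-sinφ1·cosφ2·cosΔλ=0.69550718; θ=atan2(y, x)=-45.3006° <0 so +360° → 314.6994° ≈ 314.7°
Leg 4: φ1=0.5003004, φ2=-0.7997395, Δφ=-1.3000399, Δλ=4.2196197 rad; a=sin²(Δφ/2)+cosφ1·cosφ2·sin²(Δλ/2)=0.8166463759; c=2·atan2(√a, √(1-a))=2.256596854; dist=6371·c=14376.779 ≈ 14376.8 km; running total=36214.5 km
Leg 4 bearing: y=sinΔλ·cosφ2=-0.61398145, x=cosφ1·sinφ2-sinφ1·cosφ2·cosΔλ=-0.47113381; θ=atan2(y, x)=-127.5005° <0 so +360° → 232.4995° ≈ 232.5°
Leg 5: φ1=-0.7997395, φ2=0.1764563, Δφ=0.9761958, Δλ=-2.6306161 rad; a=sin²(Δφ/2)+cosφ1·cosφ2·sin²(Δλ/2)=0.8621662908; c=2·atan2(√a, √(1-a))=2.380862185; dist=6371·c=15168.473 ≈ 15168.5 km; running total=51383.0 km
Leg 5 bearing: y=sinΔλ·cosφ2=-0.48143562, x=cosφ1·sinφ2-sinφ1·cosφ2·cosΔλ=-0.49352006; θ=atan2(y, x)=-135.7101° <0 so +360° → 224.2899° ≈ 224.3°

Leg 1: dist=436.9 km, bearing=173.8°
Leg 2: dist=12347.8 km, bearing=231.4°
Leg 3: dist=9053.0 km, bearing=314.7°
Leg 4: dist=14376.8 km, bearing=232.5°
Leg 5: dist=15168.5 km, bearing=224.3°
Total: 51383.0 km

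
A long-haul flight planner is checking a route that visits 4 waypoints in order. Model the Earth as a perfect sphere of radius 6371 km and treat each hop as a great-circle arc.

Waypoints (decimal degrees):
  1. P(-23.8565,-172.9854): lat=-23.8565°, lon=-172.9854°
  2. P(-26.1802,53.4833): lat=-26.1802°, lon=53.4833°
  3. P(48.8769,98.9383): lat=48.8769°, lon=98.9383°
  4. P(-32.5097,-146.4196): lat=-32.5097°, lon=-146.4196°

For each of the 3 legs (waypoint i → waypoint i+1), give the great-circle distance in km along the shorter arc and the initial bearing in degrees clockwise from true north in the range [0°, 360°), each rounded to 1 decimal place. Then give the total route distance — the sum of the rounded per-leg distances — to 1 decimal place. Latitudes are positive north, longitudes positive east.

Leg 1: φ1=-0.4163745, φ2=-0.4569307, Δφ=-0.0405562, Δλ=3.9526245 rad; a=sin²(Δφ/2)+cosφ1·cosφ2·sin²(Δλ/2)=0.6934214665; c=2·atan2(√a, √(1-a))=1.968001841; dist=6371·c=12538.140 ≈ 12538.1 km; running total=12538.1 km
Leg 1 bearing: y=sinΔλ·cosφ2=-0.65062130, x=cosφ1·sinφ2-sinφ1·cosφ2·cosΔλ=-0.65348640; θ=atan2(y, x)=-135.1259° <0 so +360° → 224.8741° ≈ 224.9°
Leg 2: φ1=-0.4569307, φ2=0.8530628, Δφ=1.3099935, Δλ=0.7933394 rad; a=sin²(Δφ/2)+cosφ1·cosφ2·sin²(Δλ/2)=0.4591695228; c=2·atan2(√a, √(1-a))=1.489044339; dist=6371·c=9486.701 ≈ 9486.7 km; running total=22024.8 km
Leg 2 bearing: y=sinΔλ·cosφ2=0.46872766, x=cosφ1·sinφ2-sinφ1·cosφ2·cosΔλ=0.87956005; θ=atan2(y, x)=28.0537° ≈ 28.1°
Leg 3: φ1=0.8530628, φ2=-0.5674013, Δφ=-1.4204641, Δλ=-4.2823032 rad; a=sin²(Δφ/2)+cosφ1·cosφ2·sin²(Δλ/2)=0.8180514920; c=2·atan2(√a, √(1-a))=2.260233475; dist=6371·c=14399.947 ≈ 14399.9 km; running total=36424.7 km
Leg 3 bearing: y=sinΔλ·cosφ2=0.76650109, x=cosφ1·sinφ2-sinφ1·cosφ2·cosΔλ=-0.08859503; θ=atan2(y, x)=96.5932° ≈ 96.6°

Leg 1: dist=12538.1 km, bearing=224.9°
Leg 2: dist=9486.7 km, bearing=28.1°
Leg 3: dist=14399.9 km, bearing=96.6°
Total: 36424.7 km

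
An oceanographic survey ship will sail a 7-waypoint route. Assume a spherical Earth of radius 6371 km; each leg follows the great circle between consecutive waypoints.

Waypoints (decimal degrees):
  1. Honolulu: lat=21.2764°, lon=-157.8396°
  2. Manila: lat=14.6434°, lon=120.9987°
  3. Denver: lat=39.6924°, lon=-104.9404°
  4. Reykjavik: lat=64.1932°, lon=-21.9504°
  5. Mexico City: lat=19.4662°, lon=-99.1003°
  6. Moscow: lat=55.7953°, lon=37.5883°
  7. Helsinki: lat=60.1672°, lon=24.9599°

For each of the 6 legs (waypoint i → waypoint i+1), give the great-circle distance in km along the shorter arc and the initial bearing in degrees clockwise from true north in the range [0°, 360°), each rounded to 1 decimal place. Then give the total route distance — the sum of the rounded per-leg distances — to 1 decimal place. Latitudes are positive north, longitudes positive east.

Leg 1: dist=8527.3 km, bearing=280.8°
Leg 2: dist=12328.4 km, bearing=36.3°
Leg 3: dist=5780.6 km, bearing=33.3°
Leg 4: dist=7446.1 km, bearing=267.3°
Leg 5: dist=10710.1 km, bearing=22.8°
Leg 6: dist=886.9 km, bearing=308.4°
Total: 45679.4 km

Leg 1: φ1=0.3713432, φ2=0.2555755, Δφ=-0.1157677, Δλ=4.8666464 rad; a=sin²(Δφ/2)+cosφ1·cosφ2·sin²(Δλ/2)=0.3848714430; c=2·atan2(√a, √(1-a))=1.338454439; dist=6371·c=8527.293 ≈ 8527.3 km; running total=8527.3 km
Leg 1 bearing: y=sinΔλ·cosφ2=-0.95602955, x=cosφ1·sinφ2-sinφ1·cosφ2·cosΔλ=0.18162920; θ=atan2(y, x)=-79.2430° <0 so +360° → 280.7570° ≈ 280.8°
Leg 2: φ1=0.2555755, φ2=0.6927631, Δφ=0.4371875, Δλ=-3.9433812 rad; a=sin²(Δφ/2)+cosφ1·cosφ2·sin²(Δλ/2)=0.6781394383; c=2·atan2(√a, √(1-a))=1.935078728; dist=6371·c=12328.387 ≈ 12328.4 km; running total=20855.7 km
Leg 2 bearing: y=sinΔλ·cosφ2=0.55295220, x=cosφ1·sinφ2-sinφ1·cosφ2·cosΔλ=0.75319933; θ=atan2(y, x)=36.2838° ≈ 36.3°
Leg 3: φ1=0.6927631, φ2=1.1203827, Δφ=0.4276196, Δλ=1.4484487 rad; a=sin²(Δφ/2)+cosφ1·cosφ2·sin²(Δλ/2)=0.1920738542; c=2·atan2(√a, √(1-a))=0.907329039; dist=6371·c=5780.593 ≈ 5780.6 km; running total=26636.3 km
Leg 3 bearing: y=sinΔλ·cosφ2=0.43208374, x=cosφ1·sinφ2-sinφ1·cosφ2·cosΔλ=0.65880923; θ=atan2(y, x)=33.2591° ≈ 33.3°
Leg 4: φ1=1.1203827, φ2=0.3397493, Δφ=-0.7806334, Δλ=-1.3465198 rad; a=sin²(Δφ/2)+cosφ1·cosφ2·sin²(Δλ/2)=0.3043500422; c=2·atan2(√a, √(1-a))=1.168752610; dist=6371·c=7446.123 ≈ 7446.1 km; running total=34082.4 km
Leg 4 bearing: y=sinΔλ·cosφ2=-0.91922511, x=cosφ1·sinφ2-sinφ1·cosφ2·cosΔλ=-0.04369876; θ=atan2(y, x)=-92.7217° <0 so +360° → 267.2783° ≈ 267.3°
Leg 5: φ1=0.3397493, φ2=0.9738117, Δφ=0.6340624, Δλ=2.3856661 rad; a=sin²(Δφ/2)+cosφ1·cosφ2·sin²(Δλ/2)=0.5550251318; c=2·atan2(√a, √(1-a))=1.681069947; dist=6371·c=10710.097 ≈ 10710.1 km; running total=44792.5 km
Leg 5 bearing: y=sinΔλ·cosφ2=0.38561502, x=cosφ1·sinφ2-sinφ1·cosφ2·cosΔλ=0.91607314; θ=atan2(y, x)=22.8283° ≈ 22.8°
Leg 6: φ1=0.9738117, φ2=1.0501157, Δφ=0.0763040, Δλ=-0.2204072 rad; a=sin²(Δφ/2)+cosφ1·cosφ2·sin²(Δλ/2)=0.0048374905; c=2·atan2(√a, √(1-a))=0.139216539; dist=6371·c=886.949 ≈ 886.9 km; running total=45679.4 km
Leg 6 bearing: y=sinΔλ·cosφ2=-0.10876049, x=cosφ1·sinφ2-sinφ1·cosφ2·cosΔλ=0.08618302; θ=atan2(y, x)=-51.6063° <0 so +360° → 308.3937° ≈ 308.4°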